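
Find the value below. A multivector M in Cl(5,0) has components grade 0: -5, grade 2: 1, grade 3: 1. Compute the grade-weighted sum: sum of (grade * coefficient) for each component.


Grade-weighted sum = sum of grade_k * coefficient_k
0*(-5) = 0
2*1 = 2
3*1 = 3
Total = 0 + 2 + 3 = 5


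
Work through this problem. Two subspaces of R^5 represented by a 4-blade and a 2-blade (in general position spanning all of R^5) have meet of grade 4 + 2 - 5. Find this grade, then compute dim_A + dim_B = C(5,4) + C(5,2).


Meet grade = grade(A) + grade(B) - n
= 4 + 2 - 5 = 1
C(5,4) = 5
C(5,2) = 10
dim_A + dim_B = 5 + 10 = 15


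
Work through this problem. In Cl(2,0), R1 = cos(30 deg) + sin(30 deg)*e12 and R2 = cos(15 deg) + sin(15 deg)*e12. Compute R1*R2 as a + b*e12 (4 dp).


Same-plane rotors commute and their half-angles add:
R1*R2 = cos(a1 + a2) + sin(a1 + a2)*e12.
a1 + a2 = 30 + 15 = 45 deg
cos(45 deg) = 0.7071
sin(45 deg) = 0.7071
R1*R2 = 0.7071 + 0.7071*e12


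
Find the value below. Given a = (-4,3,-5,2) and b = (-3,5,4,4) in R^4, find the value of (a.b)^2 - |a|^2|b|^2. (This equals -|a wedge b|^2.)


a . b = (-4)*(-3) + 3*5 + (-5)*4 + 2*4
= 12 + 15 + (-20) + 8 = 15
|a|^2 = (-4)^2 + 3^2 + (-5)^2 + 2^2 = 54
|b|^2 = (-3)^2 + 5^2 + 4^2 + 4^2 = 66
(a.b)^2 = 15^2 = 225
|a|^2 * |b|^2 = 54 * 66 = 3564
Result = 225 - 3564 = -3339


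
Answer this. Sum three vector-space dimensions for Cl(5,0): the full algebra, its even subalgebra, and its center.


n = 5 + 0 = 5
Total dim = 2^5 = 32
Even subalgebra dim = 2^4 = 16
n is odd, so center dim = 2
Sum = 32 + 16 + 2 = 50


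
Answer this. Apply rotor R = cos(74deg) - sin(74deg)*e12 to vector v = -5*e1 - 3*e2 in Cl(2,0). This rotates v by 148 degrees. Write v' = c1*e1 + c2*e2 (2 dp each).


Rotor R = cos(74deg) - sin(74deg)*e12
Rotation angle theta = 2 * 74 = 148 degrees
v' = R*v*~R rotates v by theta.
cos(148deg) = -0.8480, sin(148deg) = 0.5299
v'_1 = -5*cos(148deg) - (-3)*sin(148deg)
= -5*(-0.8480) - (-3)*0.5299
= 5.83
v'_2 = -5*sin(148deg) + (-3)*cos(148deg)
= -5*0.5299 + (-3)*(-0.8480)
= -0.11
v' = 5.83*e1 - 0.11*e2


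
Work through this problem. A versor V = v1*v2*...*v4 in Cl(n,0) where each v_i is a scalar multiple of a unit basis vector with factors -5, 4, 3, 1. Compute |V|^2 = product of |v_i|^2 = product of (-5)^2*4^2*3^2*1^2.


Each vector v_i has |v_i|^2 = s_i^2
Squared scales: (-5)^2 = 25, 4^2 = 16, 3^2 = 9, 1^2 = 1
|V|^2 = 25 * 16 * 9 * 1
= 3600


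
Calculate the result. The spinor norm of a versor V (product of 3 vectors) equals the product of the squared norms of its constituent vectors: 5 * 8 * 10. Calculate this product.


Spinor norm N(V) = |v1|^2 * |v2|^2 * ... * |v3|^2
= 5 * 8 * 10
Running product: 5, 40, 400
N(V) = 400


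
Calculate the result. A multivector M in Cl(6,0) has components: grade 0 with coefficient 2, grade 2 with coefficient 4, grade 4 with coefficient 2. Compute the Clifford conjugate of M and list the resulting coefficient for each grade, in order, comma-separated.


Clifford conjugate sign for grade k: (-1)^(k(k+1)/2)
Grade 0: (-1)^(0*1/2) = (-1)^0 = 1, coeff 2 -> 2
Grade 2: (-1)^(2*3/2) = (-1)^3 = -1, coeff 4 -> -4
Grade 4: (-1)^(4*5/2) = (-1)^10 = 1, coeff 2 -> 2
Conjugated coefficients: 2, -4, 2


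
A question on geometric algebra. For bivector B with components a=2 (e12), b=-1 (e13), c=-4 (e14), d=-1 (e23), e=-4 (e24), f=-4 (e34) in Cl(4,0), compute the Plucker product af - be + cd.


Plucker relation: af - be + cd
a*f = 2*(-4) = -8
b*e = (-1)*(-4) = 4
c*d = (-4)*(-1) = 4
af - be + cd = -8 - 4 + 4
= -8


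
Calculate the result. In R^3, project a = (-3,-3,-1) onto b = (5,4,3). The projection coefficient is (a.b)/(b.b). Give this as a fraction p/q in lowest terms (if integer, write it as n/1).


Projection coefficient = (a . b) / (b . b)
a . b = (-3)*5 + (-3)*4 + (-1)*3
= -15 + (-12) + (-3) = -30
b . b = 5^2 + 4^2 + 3^2
= 25 + 16 + 9 = 50
Coefficient = -30/50
In lowest terms: -3/5


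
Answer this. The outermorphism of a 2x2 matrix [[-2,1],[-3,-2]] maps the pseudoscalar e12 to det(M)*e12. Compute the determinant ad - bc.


The outermorphism of a linear map f sends e1^e2 to f(e1)^f(e2).
f(e1) = -2*e1 - 3*e2
f(e2) = 1*e1 - 2*e2
f(e1) ^ f(e2) = (-2*e1 - 3*e2) ^ (1*e1 - 2*e2)
= (-2)*(-2)*e12 + (-3)*1*e21
= (4 - (-3))*e12
= 7*e12
Coefficient = 7


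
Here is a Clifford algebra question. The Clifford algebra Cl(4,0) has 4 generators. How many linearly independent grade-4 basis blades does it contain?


Number of grade-k basis blades in Cl(p,q) with n = p + q is C(n, k).
n = 4 + 0 = 4
C(4, 4) = 4! / (4! * 0!)
= 24 / (24 * 1)
= 1


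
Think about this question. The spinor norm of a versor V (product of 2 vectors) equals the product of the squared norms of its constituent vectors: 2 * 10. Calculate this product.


Spinor norm N(V) = |v1|^2 * |v2|^2 * ... * |v2|^2
= 2 * 10
Running product: 2, 20
N(V) = 20


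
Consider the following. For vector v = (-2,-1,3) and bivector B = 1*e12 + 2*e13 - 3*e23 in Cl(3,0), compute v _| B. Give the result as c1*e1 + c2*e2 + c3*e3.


Left contraction v _| B = <vB>_1 (grade-1 part of the geometric product vB).
Using e1_|e12 = e2, e2_|e12 = -e1, e1_|e13 = e3, e3_|e13 = -e1, e2_|e23 = e3, e3_|e23 = -e2:
e1 coeff: -v2*b12 - v3*b13 = -(-1)*(1) - (3)*(2) = -5
e2 coeff: v1*b12 - v3*b23 = (-2)*(1) - (3)*(-3) = 7
e3 coeff: v1*b13 + v2*b23 = (-2)*(2) + (-1)*(-3) = -1
v _| B = -5*e1 + 7*e2 - 1*e3


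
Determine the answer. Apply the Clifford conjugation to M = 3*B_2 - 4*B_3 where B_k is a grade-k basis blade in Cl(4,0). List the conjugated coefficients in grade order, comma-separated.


Clifford conjugate sign for grade k: (-1)^(k(k+1)/2)
Grade 2: (-1)^(2*3/2) = (-1)^3 = -1, coeff 3 -> -3
Grade 3: (-1)^(3*4/2) = (-1)^6 = 1, coeff -4 -> -4
Conjugated coefficients: -3, -4


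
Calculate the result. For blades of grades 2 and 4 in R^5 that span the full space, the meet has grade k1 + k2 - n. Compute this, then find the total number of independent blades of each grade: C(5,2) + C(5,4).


Meet grade = grade(A) + grade(B) - n
= 2 + 4 - 5 = 1
C(5,2) = 10
C(5,4) = 5
dim_A + dim_B = 10 + 5 = 15


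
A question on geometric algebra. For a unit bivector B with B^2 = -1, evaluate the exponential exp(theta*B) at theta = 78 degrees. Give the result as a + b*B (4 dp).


For a unit bivector B with B^2 = -1, the exponential series gives
e^(theta*B) = cos(theta) + sin(theta)*B (the GA analogue of Euler's formula).
theta = 78 degrees = 1.361357 rad
cos(78 deg) = 0.2079
sin(78 deg) = 0.9781
exp(theta*B) = 0.2079 + 0.9781*B


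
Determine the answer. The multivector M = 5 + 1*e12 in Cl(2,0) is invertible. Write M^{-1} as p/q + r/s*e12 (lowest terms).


M = 5 + 1*e12, where e12^2 = -1.
Since M commutes with its reverse ~M = a - b*e12, M * ~M = a^2 - b^2*e12^2 = a^2 + b^2.
So M^{-1} = ~M / (a^2 + b^2) = (a - b*e12)/(a^2 + b^2).
a^2 + b^2 = 25 + 1 = 26
Scalar part = 5/26 = 5/26
Bivector coeff = -1/26 = -1/26
M^{-1} = 5/26 - 1/26*e12


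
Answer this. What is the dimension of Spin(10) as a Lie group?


Spin(n) double-covers SO(n); both have Lie algebra so(n) of dimension n(n-1)/2.
n = 10
n(n-1) = 10 * 9 = 90
dim Spin(10) = 90/2 = 45


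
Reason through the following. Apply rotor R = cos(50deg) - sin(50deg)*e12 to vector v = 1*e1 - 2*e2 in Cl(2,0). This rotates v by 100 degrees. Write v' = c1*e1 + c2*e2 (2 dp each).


Rotor R = cos(50deg) - sin(50deg)*e12
Rotation angle theta = 2 * 50 = 100 degrees
v' = R*v*~R rotates v by theta.
cos(100deg) = -0.1736, sin(100deg) = 0.9848
v'_1 = 1*cos(100deg) - (-2)*sin(100deg)
= 1*(-0.1736) - (-2)*0.9848
= 1.80
v'_2 = 1*sin(100deg) + (-2)*cos(100deg)
= 1*0.9848 + (-2)*(-0.1736)
= 1.33
v' = 1.80*e1 + 1.33*e2


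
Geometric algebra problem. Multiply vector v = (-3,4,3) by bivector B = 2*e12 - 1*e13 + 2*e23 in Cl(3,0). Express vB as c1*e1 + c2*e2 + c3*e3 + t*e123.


vB has grade-1 (vector) and grade-3 (trivector) parts: vB = (v _| B) + (v ^ B).
Vector part <vB>_1:
  e1: -v2*b12 - v3*b13 = -(4)*(2) - (3)*(-1) = -5
  e2: v1*b12 - v3*b23 = (-3)*(2) - (3)*(2) = -12
  e3: v1*b13 + v2*b23 = (-3)*(-1) + (4)*(2) = 11
Trivector part <vB>_3:
  e123: v1*b23 - v2*b13 + v3*b12 = (-3)*(2) - (4)*(-1) + (3)*(2) = 4
vB = -5*e1 - 12*e2 + 11*e3 + 4*e123


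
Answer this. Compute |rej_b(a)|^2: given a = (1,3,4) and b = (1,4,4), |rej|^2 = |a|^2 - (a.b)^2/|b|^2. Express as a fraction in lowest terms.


|a|^2 = 1^2 + 3^2 + 4^2 = 26
|b|^2 = 1^2 + 4^2 + 4^2 = 33
a . b = 1*1 + 3*4 + 4*4 = 29
(a.b)^2 = 29^2 = 841
|rej|^2 = 26 - 841/33
= (858 - 841)/33
= 17/33
In lowest terms: 17/33


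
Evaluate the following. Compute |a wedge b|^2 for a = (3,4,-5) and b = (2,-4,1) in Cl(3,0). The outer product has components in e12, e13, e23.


a wedge b = (a1*b2 - a2*b1)*e12 + (a1*b3 - a3*b1)*e13 + (a2*b3 - a3*b2)*e23
e12 coeff: 3*(-4) - 4*2 = -12 - 8 = -20
e13 coeff: 3*1 - (-5)*2 = 3 - (-10) = 13
e23 coeff: 4*1 - (-5)*(-4) = 4 - 20 = -16
|a wedge b|^2 = (-20)^2 + 13^2 + (-16)^2
= 400 + 169 + 256
= 825


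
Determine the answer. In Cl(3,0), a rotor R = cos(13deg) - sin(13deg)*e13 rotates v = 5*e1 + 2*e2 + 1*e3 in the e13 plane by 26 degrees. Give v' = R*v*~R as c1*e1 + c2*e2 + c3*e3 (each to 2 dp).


Rotor R = cos(13deg) - sin(13deg)*e13
Rotation angle theta = 2 * 13 = 26 degrees in the e13 plane (e1 -> e3).
The component perpendicular to the plane (e2) is invariant: v'_2 = v2 = 2.00
cos(26deg) = 0.8988, sin(26deg) = 0.4384
v'_1 = v1*cos(theta) - v3*sin(theta) = 5*0.8988 - 1*0.4384 = 4.06
v'_3 = v1*sin(theta) + v3*cos(theta) = 5*0.4384 + 1*0.8988 = 3.09
v' = 4.06*e1 + 2.00*e2 + 3.09*e3


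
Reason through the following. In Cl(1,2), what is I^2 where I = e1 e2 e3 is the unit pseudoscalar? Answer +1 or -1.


The pseudoscalar I = e1...e_n (product of all n generators) of Cl(p,q) satisfies I^2 = (-1)^(q + n(n-1)/2).
p = 1, q = 2, n = p + q = 3
n(n-1)/2 = 3 * 2 / 2 = 3
Exponent = q + n(n-1)/2 = 2 + 3 = 5
I^2 = (-1)^5 = -1


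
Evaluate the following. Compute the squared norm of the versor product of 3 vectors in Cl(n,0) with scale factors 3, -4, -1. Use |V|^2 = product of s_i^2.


Each vector v_i has |v_i|^2 = s_i^2
Squared scales: 3^2 = 9, (-4)^2 = 16, (-1)^2 = 1
|V|^2 = 9 * 16 * 1
= 144


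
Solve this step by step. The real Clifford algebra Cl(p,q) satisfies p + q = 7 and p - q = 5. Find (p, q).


We need p + q = 7 and p - q = 5.
Adding: 2p = 7 + 5 = 12, so p = 6.
Then q = 7 - 6 = 1.
(p, q) = (6, 1)


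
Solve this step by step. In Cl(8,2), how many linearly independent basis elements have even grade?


Even subalgebra dimension = 2^(n-1)
n = 8 + 2 = 10
2^(10 - 1) = 2^9 = 512
Verification: sum of C(10,k) for even k = 1 + 45 + 210 + 210 + 45 + 1 = 512
Result = 512


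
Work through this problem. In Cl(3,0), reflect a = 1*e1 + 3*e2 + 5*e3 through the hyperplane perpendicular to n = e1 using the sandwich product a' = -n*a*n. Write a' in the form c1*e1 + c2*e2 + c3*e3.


Reflection formula: a' = -n*a*n, with n = e1 (unit vector, n^2 = 1).
For reflection through hyperplane perp to e1:
The component along e1 flips sign, others stay.
a = (1, 3, 5)
a' = (-1, 3, 5)
a' = -1*e1 + 3*e2 + 5*e3


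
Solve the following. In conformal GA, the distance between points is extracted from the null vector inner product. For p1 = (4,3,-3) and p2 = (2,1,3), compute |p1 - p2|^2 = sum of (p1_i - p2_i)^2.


p1 - p2 = (2, 2, -6)
|p1 - p2|^2 = 2^2 + 2^2 + (-6)^2
= 4 + 4 + 36
= 44


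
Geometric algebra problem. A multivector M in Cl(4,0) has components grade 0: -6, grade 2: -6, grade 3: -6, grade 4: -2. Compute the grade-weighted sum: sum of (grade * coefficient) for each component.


Grade-weighted sum = sum of grade_k * coefficient_k
0*(-6) = 0
2*(-6) = -12
3*(-6) = -18
4*(-2) = -8
Total = 0 + (-12) + (-18) + (-8) = -38


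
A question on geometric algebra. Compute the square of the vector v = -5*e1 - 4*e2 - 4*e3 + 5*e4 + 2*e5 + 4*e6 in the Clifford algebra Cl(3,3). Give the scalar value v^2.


v^2 = sum of c_i^2 * e_i^2
Positive signature terms (e_i^2 = +1): (-5)^2 + (-4)^2 + (-4)^2 = 57
Negative signature terms (e_j^2 = -1): 5^2 + 2^2 + 4^2 = 45
v^2 = 57 - 45 = 12


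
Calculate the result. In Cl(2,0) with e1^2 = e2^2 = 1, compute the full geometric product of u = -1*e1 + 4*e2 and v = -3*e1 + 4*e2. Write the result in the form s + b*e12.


Expand: (-1*e1 + 4*e2)(-3*e1 + 4*e2)
= (-1)*(-3)*e1e1 + (-1)*4*e1e2 + 4*(-3)*e2e1 + 4*4*e2e2
Using e1^2 = e2^2 = 1, e2e1 = -e1e2:
Scalar part s = (-1)*(-3) + 4*4 = 3 + 16 = 19
Bivector part b = (-1)*4 - 4*(-3) = -4 - (-12) = 8
uv = 19 + 8*e12


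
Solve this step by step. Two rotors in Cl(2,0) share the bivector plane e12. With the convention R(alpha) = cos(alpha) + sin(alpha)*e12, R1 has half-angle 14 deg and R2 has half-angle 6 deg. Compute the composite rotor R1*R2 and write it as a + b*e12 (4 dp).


Same-plane rotors commute and their half-angles add:
R1*R2 = cos(a1 + a2) + sin(a1 + a2)*e12.
a1 + a2 = 14 + 6 = 20 deg
cos(20 deg) = 0.9397
sin(20 deg) = 0.3420
R1*R2 = 0.9397 + 0.3420*e12


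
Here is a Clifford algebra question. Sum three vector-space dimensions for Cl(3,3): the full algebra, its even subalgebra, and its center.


n = 3 + 3 = 6
Total dim = 2^6 = 64
Even subalgebra dim = 2^5 = 32
n is even, so center dim = 1
Sum = 64 + 32 + 1 = 97


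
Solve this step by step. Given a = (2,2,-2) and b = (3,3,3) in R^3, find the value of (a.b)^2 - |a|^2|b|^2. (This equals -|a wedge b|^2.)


a . b = 2*3 + 2*3 + (-2)*3
= 6 + 6 + (-6) = 6
|a|^2 = 2^2 + 2^2 + (-2)^2 = 12
|b|^2 = 3^2 + 3^2 + 3^2 = 27
(a.b)^2 = 6^2 = 36
|a|^2 * |b|^2 = 12 * 27 = 324
Result = 36 - 324 = -288


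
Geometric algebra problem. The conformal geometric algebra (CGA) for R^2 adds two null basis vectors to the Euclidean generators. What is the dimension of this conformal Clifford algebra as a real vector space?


The conformal model of R^2 uses Cl(3,1): the 2 Euclidean generators plus two extra orthogonal generators e+ (e+^2 = +1) and e- (e-^2 = -1), from which the null vectors e0, einf are built.
Number of generators m = 2 + 2 = 4.
dim Cl(p,q) = 2^m = 2^4 = 16


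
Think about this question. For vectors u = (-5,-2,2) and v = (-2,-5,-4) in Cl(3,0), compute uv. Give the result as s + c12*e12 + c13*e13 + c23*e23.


In Cl(3,0): e_i^2 = 1, e_ie_j = -e_je_i for i != j.
Scalar part = u . v = (-5)*(-2) + (-2)*(-5) + 2*(-4)
= 10 + 10 + (-8) = 12
e12 coeff = (-5)*(-5) - (-2)*(-2) = 25 - 4 = 21
e13 coeff = (-5)*(-4) - 2*(-2) = 20 - (-4) = 24
e23 coeff = (-2)*(-4) - 2*(-5) = 8 - (-10) = 18
uv = 12 + 21*e12 + 24*e13 + 18*e23


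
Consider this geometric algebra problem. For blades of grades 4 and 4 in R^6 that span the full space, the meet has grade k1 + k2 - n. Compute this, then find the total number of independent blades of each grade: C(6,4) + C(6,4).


Meet grade = grade(A) + grade(B) - n
= 4 + 4 - 6 = 2
C(6,4) = 15
C(6,4) = 15
dim_A + dim_B = 15 + 15 = 30


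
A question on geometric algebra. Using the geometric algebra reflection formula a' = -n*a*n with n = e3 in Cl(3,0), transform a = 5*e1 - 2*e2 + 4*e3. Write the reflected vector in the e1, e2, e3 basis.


Reflection formula: a' = -n*a*n, with n = e3 (unit vector, n^2 = 1).
For reflection through hyperplane perp to e3:
The component along e3 flips sign, others stay.
a = (5, -2, 4)
a' = (5, -2, -4)
a' = 5*e1 - 2*e2 - 4*e3


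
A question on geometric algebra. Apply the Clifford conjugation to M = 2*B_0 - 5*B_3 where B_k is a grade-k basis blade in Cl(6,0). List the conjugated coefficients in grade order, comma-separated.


Clifford conjugate sign for grade k: (-1)^(k(k+1)/2)
Grade 0: (-1)^(0*1/2) = (-1)^0 = 1, coeff 2 -> 2
Grade 3: (-1)^(3*4/2) = (-1)^6 = 1, coeff -5 -> -5
Conjugated coefficients: 2, -5


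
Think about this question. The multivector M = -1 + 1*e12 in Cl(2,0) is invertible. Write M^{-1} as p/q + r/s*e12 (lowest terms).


M = -1 + 1*e12, where e12^2 = -1.
Since M commutes with its reverse ~M = a - b*e12, M * ~M = a^2 - b^2*e12^2 = a^2 + b^2.
So M^{-1} = ~M / (a^2 + b^2) = (a - b*e12)/(a^2 + b^2).
a^2 + b^2 = 1 + 1 = 2
Scalar part = -1/2 = -1/2
Bivector coeff = -1/2 = -1/2
M^{-1} = -1/2 - 1/2*e12


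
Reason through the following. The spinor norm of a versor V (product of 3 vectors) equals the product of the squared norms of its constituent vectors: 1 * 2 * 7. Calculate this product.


Spinor norm N(V) = |v1|^2 * |v2|^2 * ... * |v3|^2
= 1 * 2 * 7
Running product: 1, 2, 14
N(V) = 14


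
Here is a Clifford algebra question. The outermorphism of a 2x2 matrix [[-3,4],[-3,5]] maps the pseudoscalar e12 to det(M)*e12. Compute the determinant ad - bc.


The outermorphism of a linear map f sends e1^e2 to f(e1)^f(e2).
f(e1) = -3*e1 - 3*e2
f(e2) = 4*e1 + 5*e2
f(e1) ^ f(e2) = (-3*e1 - 3*e2) ^ (4*e1 + 5*e2)
= (-3)*5*e12 + (-3)*4*e21
= (-15 - (-12))*e12
= -3*e12
Coefficient = -3


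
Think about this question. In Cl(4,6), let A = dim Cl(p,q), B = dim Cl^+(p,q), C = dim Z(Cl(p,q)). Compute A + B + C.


n = 4 + 6 = 10
Total dim = 2^10 = 1024
Even subalgebra dim = 2^9 = 512
n is even, so center dim = 1
Sum = 1024 + 512 + 1 = 1537


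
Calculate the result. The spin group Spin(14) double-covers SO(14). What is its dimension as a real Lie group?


Spin(n) double-covers SO(n); both have Lie algebra so(n) of dimension n(n-1)/2.
n = 14
n(n-1) = 14 * 13 = 182
dim Spin(14) = 182/2 = 91


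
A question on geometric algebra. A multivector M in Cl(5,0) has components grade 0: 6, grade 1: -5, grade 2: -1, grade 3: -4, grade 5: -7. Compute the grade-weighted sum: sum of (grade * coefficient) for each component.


Grade-weighted sum = sum of grade_k * coefficient_k
0*6 = 0
1*(-5) = -5
2*(-1) = -2
3*(-4) = -12
5*(-7) = -35
Total = 0 + (-5) + (-2) + (-12) + (-35) = -54


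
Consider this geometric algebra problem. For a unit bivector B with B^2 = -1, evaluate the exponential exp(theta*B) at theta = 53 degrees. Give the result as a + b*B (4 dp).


For a unit bivector B with B^2 = -1, the exponential series gives
e^(theta*B) = cos(theta) + sin(theta)*B (the GA analogue of Euler's formula).
theta = 53 degrees = 0.925025 rad
cos(53 deg) = 0.6018
sin(53 deg) = 0.7986
exp(theta*B) = 0.6018 + 0.7986*B


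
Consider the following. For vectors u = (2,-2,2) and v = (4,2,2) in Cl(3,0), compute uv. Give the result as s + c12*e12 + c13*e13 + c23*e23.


In Cl(3,0): e_i^2 = 1, e_ie_j = -e_je_i for i != j.
Scalar part = u . v = 2*4 + (-2)*2 + 2*2
= 8 + (-4) + 4 = 8
e12 coeff = 2*2 - (-2)*4 = 4 - (-8) = 12
e13 coeff = 2*2 - 2*4 = 4 - 8 = -4
e23 coeff = (-2)*2 - 2*2 = -4 - 4 = -8
uv = 8 + 12*e12 - 4*e13 - 8*e23


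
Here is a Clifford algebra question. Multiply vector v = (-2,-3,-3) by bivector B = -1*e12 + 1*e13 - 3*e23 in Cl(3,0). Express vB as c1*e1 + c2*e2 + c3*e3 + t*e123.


vB has grade-1 (vector) and grade-3 (trivector) parts: vB = (v _| B) + (v ^ B).
Vector part <vB>_1:
  e1: -v2*b12 - v3*b13 = -(-3)*(-1) - (-3)*(1) = 0
  e2: v1*b12 - v3*b23 = (-2)*(-1) - (-3)*(-3) = -7
  e3: v1*b13 + v2*b23 = (-2)*(1) + (-3)*(-3) = 7
Trivector part <vB>_3:
  e123: v1*b23 - v2*b13 + v3*b12 = (-2)*(-3) - (-3)*(1) + (-3)*(-1) = 12
vB = 0*e1 - 7*e2 + 7*e3 + 12*e123


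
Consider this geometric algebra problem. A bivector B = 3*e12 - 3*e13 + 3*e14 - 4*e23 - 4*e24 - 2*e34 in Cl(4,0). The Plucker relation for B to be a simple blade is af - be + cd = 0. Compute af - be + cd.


Plucker relation: af - be + cd
a*f = 3*(-2) = -6
b*e = (-3)*(-4) = 12
c*d = 3*(-4) = -12
af - be + cd = -6 - 12 + (-12)
= -30


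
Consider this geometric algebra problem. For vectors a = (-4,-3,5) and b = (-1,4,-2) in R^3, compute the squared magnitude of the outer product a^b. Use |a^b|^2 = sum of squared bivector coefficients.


a wedge b = (a1*b2 - a2*b1)*e12 + (a1*b3 - a3*b1)*e13 + (a2*b3 - a3*b2)*e23
e12 coeff: (-4)*4 - (-3)*(-1) = -16 - 3 = -19
e13 coeff: (-4)*(-2) - 5*(-1) = 8 - (-5) = 13
e23 coeff: (-3)*(-2) - 5*4 = 6 - 20 = -14
|a wedge b|^2 = (-19)^2 + 13^2 + (-14)^2
= 361 + 169 + 196
= 726


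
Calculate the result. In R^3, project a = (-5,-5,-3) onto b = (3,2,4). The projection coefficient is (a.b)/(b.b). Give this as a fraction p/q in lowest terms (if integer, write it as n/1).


Projection coefficient = (a . b) / (b . b)
a . b = (-5)*3 + (-5)*2 + (-3)*4
= -15 + (-10) + (-12) = -37
b . b = 3^2 + 2^2 + 4^2
= 9 + 4 + 16 = 29
Coefficient = -37/29
In lowest terms: -37/29


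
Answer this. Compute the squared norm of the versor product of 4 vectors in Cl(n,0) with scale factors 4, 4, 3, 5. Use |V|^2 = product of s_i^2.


Each vector v_i has |v_i|^2 = s_i^2
Squared scales: 4^2 = 16, 4^2 = 16, 3^2 = 9, 5^2 = 25
|V|^2 = 16 * 16 * 9 * 25
= 57600


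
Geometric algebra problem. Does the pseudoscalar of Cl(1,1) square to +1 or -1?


The pseudoscalar I = e1...e_n (product of all n generators) of Cl(p,q) satisfies I^2 = (-1)^(q + n(n-1)/2).
p = 1, q = 1, n = p + q = 2
n(n-1)/2 = 2 * 1 / 2 = 1
Exponent = q + n(n-1)/2 = 1 + 1 = 2
I^2 = (-1)^2 = +1


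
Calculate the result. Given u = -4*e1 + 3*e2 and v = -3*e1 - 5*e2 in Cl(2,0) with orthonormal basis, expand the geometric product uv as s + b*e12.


Expand: (-4*e1 + 3*e2)(-3*e1 - 5*e2)
= (-4)*(-3)*e1e1 + (-4)*(-5)*e1e2 + 3*(-3)*e2e1 + 3*(-5)*e2e2
Using e1^2 = e2^2 = 1, e2e1 = -e1e2:
Scalar part s = (-4)*(-3) + 3*(-5) = 12 + (-15) = -3
Bivector part b = (-4)*(-5) - 3*(-3) = 20 - (-9) = 29
uv = -3 + 29*e12


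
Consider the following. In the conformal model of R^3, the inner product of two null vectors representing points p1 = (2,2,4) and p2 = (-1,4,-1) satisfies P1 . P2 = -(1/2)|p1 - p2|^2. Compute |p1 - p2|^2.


p1 - p2 = (3, -2, 5)
|p1 - p2|^2 = 3^2 + (-2)^2 + 5^2
= 9 + 4 + 25
= 38


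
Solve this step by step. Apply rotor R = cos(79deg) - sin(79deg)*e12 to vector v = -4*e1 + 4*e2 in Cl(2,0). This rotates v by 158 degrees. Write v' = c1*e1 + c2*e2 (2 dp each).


Rotor R = cos(79deg) - sin(79deg)*e12
Rotation angle theta = 2 * 79 = 158 degrees
v' = R*v*~R rotates v by theta.
cos(158deg) = -0.9272, sin(158deg) = 0.3746
v'_1 = -4*cos(158deg) - 4*sin(158deg)
= -4*(-0.9272) - 4*0.3746
= 2.21
v'_2 = -4*sin(158deg) + 4*cos(158deg)
= -4*0.3746 + 4*(-0.9272)
= -5.21
v' = 2.21*e1 - 5.21*e2


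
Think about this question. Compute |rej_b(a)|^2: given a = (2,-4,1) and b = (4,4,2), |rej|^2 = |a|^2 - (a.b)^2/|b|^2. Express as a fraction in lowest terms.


|a|^2 = 2^2 + (-4)^2 + 1^2 = 21
|b|^2 = 4^2 + 4^2 + 2^2 = 36
a . b = 2*4 + (-4)*4 + 1*2 = -6
(a.b)^2 = (-6)^2 = 36
|rej|^2 = 21 - 36/36
= (756 - 36)/36
= 720/36
In lowest terms: 20/1


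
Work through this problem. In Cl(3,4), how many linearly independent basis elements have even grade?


Even subalgebra dimension = 2^(n-1)
n = 3 + 4 = 7
2^(7 - 1) = 2^6 = 64
Verification: sum of C(7,k) for even k = 1 + 21 + 35 + 7 = 64
Result = 64


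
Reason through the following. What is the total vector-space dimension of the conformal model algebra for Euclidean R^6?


The conformal model of R^6 uses Cl(7,1): the 6 Euclidean generators plus two extra orthogonal generators e+ (e+^2 = +1) and e- (e-^2 = -1), from which the null vectors e0, einf are built.
Number of generators m = 6 + 2 = 8.
dim Cl(p,q) = 2^m = 2^8 = 256


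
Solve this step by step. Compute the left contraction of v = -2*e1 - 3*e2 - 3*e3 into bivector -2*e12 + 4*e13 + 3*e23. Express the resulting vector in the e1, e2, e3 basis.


Left contraction v _| B = <vB>_1 (grade-1 part of the geometric product vB).
Using e1_|e12 = e2, e2_|e12 = -e1, e1_|e13 = e3, e3_|e13 = -e1, e2_|e23 = e3, e3_|e23 = -e2:
e1 coeff: -v2*b12 - v3*b13 = -(-3)*(-2) - (-3)*(4) = 6
e2 coeff: v1*b12 - v3*b23 = (-2)*(-2) - (-3)*(3) = 13
e3 coeff: v1*b13 + v2*b23 = (-2)*(4) + (-3)*(3) = -17
v _| B = 6*e1 + 13*e2 - 17*e3


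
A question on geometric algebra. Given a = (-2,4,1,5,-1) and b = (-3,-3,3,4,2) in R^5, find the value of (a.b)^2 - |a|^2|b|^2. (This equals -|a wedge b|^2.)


a . b = (-2)*(-3) + 4*(-3) + 1*3 + 5*4 + (-1)*2
= 6 + (-12) + 3 + 20 + (-2) = 15
|a|^2 = (-2)^2 + 4^2 + 1^2 + 5^2 + (-1)^2 = 47
|b|^2 = (-3)^2 + (-3)^2 + 3^2 + 4^2 + 2^2 = 47
(a.b)^2 = 15^2 = 225
|a|^2 * |b|^2 = 47 * 47 = 2209
Result = 225 - 2209 = -1984


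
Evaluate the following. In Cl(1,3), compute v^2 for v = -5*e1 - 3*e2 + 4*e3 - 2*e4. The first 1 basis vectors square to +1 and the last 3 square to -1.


v^2 = sum of c_i^2 * e_i^2
Positive signature terms (e_i^2 = +1): (-5)^2 = 25
Negative signature terms (e_j^2 = -1): (-3)^2 + 4^2 + (-2)^2 = 29
v^2 = 25 - 29 = -4


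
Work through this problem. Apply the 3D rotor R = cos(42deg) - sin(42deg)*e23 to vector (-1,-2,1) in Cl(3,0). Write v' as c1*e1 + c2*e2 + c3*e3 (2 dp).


Rotor R = cos(42deg) - sin(42deg)*e23
Rotation angle theta = 2 * 42 = 84 degrees in the e23 plane (e2 -> e3).
The component perpendicular to the plane (e1) is invariant: v'_1 = v1 = -1.00
cos(84deg) = 0.1045, sin(84deg) = 0.9945
v'_2 = v2*cos(theta) - v3*sin(theta) = -2*0.1045 - 1*0.9945 = -1.20
v'_3 = v2*sin(theta) + v3*cos(theta) = -2*0.9945 + 1*0.1045 = -1.88
v' = -1.00*e1 - 1.20*e2 - 1.88*e3


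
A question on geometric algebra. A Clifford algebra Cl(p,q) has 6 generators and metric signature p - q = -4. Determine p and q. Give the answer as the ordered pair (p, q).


We need p + q = 6 and p - q = -4.
Adding: 2p = 6 + (-4) = 2, so p = 1.
Then q = 6 - 1 = 5.
(p, q) = (1, 5)


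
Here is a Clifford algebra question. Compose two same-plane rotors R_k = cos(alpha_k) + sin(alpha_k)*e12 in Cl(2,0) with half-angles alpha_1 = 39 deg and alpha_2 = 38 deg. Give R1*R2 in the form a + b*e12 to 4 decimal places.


Same-plane rotors commute and their half-angles add:
R1*R2 = cos(a1 + a2) + sin(a1 + a2)*e12.
a1 + a2 = 39 + 38 = 77 deg
cos(77 deg) = 0.2250
sin(77 deg) = 0.9744
R1*R2 = 0.2250 + 0.9744*e12


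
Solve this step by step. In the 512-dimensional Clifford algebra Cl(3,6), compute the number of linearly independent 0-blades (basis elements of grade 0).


Number of grade-k basis blades in Cl(p,q) with n = p + q is C(n, k).
n = 3 + 6 = 9
C(9, 0) = 9! / (0! * 9!)
= 362880 / (1 * 362880)
= 1


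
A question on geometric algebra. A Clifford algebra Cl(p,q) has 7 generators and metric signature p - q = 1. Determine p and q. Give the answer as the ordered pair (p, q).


We need p + q = 7 and p - q = 1.
Adding: 2p = 7 + 1 = 8, so p = 4.
Then q = 7 - 4 = 3.
(p, q) = (4, 3)


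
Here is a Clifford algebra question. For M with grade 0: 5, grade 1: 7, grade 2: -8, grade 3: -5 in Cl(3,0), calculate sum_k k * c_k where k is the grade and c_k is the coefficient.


Grade-weighted sum = sum of grade_k * coefficient_k
0*5 = 0
1*7 = 7
2*(-8) = -16
3*(-5) = -15
Total = 0 + 7 + (-16) + (-15) = -24


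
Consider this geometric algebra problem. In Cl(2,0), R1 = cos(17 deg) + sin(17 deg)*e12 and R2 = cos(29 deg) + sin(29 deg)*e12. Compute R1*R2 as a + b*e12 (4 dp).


Same-plane rotors commute and their half-angles add:
R1*R2 = cos(a1 + a2) + sin(a1 + a2)*e12.
a1 + a2 = 17 + 29 = 46 deg
cos(46 deg) = 0.6947
sin(46 deg) = 0.7193
R1*R2 = 0.6947 + 0.7193*e12


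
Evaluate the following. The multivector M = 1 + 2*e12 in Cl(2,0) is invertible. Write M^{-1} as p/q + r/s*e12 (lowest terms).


M = 1 + 2*e12, where e12^2 = -1.
Since M commutes with its reverse ~M = a - b*e12, M * ~M = a^2 - b^2*e12^2 = a^2 + b^2.
So M^{-1} = ~M / (a^2 + b^2) = (a - b*e12)/(a^2 + b^2).
a^2 + b^2 = 1 + 4 = 5
Scalar part = 1/5 = 1/5
Bivector coeff = -2/5 = -2/5
M^{-1} = 1/5 - 2/5*e12


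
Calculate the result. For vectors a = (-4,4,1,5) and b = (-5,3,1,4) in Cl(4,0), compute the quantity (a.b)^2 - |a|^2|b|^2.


a . b = (-4)*(-5) + 4*3 + 1*1 + 5*4
= 20 + 12 + 1 + 20 = 53
|a|^2 = (-4)^2 + 4^2 + 1^2 + 5^2 = 58
|b|^2 = (-5)^2 + 3^2 + 1^2 + 4^2 = 51
(a.b)^2 = 53^2 = 2809
|a|^2 * |b|^2 = 58 * 51 = 2958
Result = 2809 - 2958 = -149


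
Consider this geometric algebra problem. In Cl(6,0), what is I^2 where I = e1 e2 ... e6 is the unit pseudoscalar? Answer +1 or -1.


The pseudoscalar I = e1...e_n (product of all n generators) of Cl(p,q) satisfies I^2 = (-1)^(q + n(n-1)/2).
p = 6, q = 0, n = p + q = 6
n(n-1)/2 = 6 * 5 / 2 = 15
Exponent = q + n(n-1)/2 = 0 + 15 = 15
I^2 = (-1)^15 = -1


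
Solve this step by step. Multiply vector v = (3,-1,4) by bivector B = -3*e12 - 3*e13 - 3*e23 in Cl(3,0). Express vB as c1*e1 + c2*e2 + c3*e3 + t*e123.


vB has grade-1 (vector) and grade-3 (trivector) parts: vB = (v _| B) + (v ^ B).
Vector part <vB>_1:
  e1: -v2*b12 - v3*b13 = -(-1)*(-3) - (4)*(-3) = 9
  e2: v1*b12 - v3*b23 = (3)*(-3) - (4)*(-3) = 3
  e3: v1*b13 + v2*b23 = (3)*(-3) + (-1)*(-3) = -6
Trivector part <vB>_3:
  e123: v1*b23 - v2*b13 + v3*b12 = (3)*(-3) - (-1)*(-3) + (4)*(-3) = -24
vB = 9*e1 + 3*e2 - 6*e3 - 24*e123


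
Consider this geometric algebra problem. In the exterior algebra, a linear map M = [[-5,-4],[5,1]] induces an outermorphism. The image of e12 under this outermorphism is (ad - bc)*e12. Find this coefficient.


The outermorphism of a linear map f sends e1^e2 to f(e1)^f(e2).
f(e1) = -5*e1 + 5*e2
f(e2) = -4*e1 + 1*e2
f(e1) ^ f(e2) = (-5*e1 + 5*e2) ^ (-4*e1 + 1*e2)
= (-5)*1*e12 + 5*(-4)*e21
= (-5 - (-20))*e12
= 15*e12
Coefficient = 15


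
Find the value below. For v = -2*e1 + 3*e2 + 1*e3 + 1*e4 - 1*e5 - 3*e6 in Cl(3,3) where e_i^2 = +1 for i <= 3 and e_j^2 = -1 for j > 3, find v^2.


v^2 = sum of c_i^2 * e_i^2
Positive signature terms (e_i^2 = +1): (-2)^2 + 3^2 + 1^2 = 14
Negative signature terms (e_j^2 = -1): 1^2 + (-1)^2 + (-3)^2 = 11
v^2 = 14 - 11 = 3


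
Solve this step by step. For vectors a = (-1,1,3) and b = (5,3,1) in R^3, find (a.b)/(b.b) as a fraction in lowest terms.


Projection coefficient = (a . b) / (b . b)
a . b = (-1)*5 + 1*3 + 3*1
= -5 + 3 + 3 = 1
b . b = 5^2 + 3^2 + 1^2
= 25 + 9 + 1 = 35
Coefficient = 1/35
In lowest terms: 1/35


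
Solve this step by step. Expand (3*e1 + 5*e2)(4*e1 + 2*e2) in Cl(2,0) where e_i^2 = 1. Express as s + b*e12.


Expand: (3*e1 + 5*e2)(4*e1 + 2*e2)
= 3*4*e1e1 + 3*2*e1e2 + 5*4*e2e1 + 5*2*e2e2
Using e1^2 = e2^2 = 1, e2e1 = -e1e2:
Scalar part s = 3*4 + 5*2 = 12 + 10 = 22
Bivector part b = 3*2 - 5*4 = 6 - 20 = -14
uv = 22 - 14*e12


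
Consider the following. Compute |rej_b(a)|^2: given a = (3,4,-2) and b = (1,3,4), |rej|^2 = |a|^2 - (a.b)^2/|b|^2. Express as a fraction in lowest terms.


|a|^2 = 3^2 + 4^2 + (-2)^2 = 29
|b|^2 = 1^2 + 3^2 + 4^2 = 26
a . b = 3*1 + 4*3 + (-2)*4 = 7
(a.b)^2 = 7^2 = 49
|rej|^2 = 29 - 49/26
= (754 - 49)/26
= 705/26
In lowest terms: 705/26


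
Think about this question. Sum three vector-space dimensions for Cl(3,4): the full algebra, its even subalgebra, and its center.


n = 3 + 4 = 7
Total dim = 2^7 = 128
Even subalgebra dim = 2^6 = 64
n is odd, so center dim = 2
Sum = 128 + 64 + 2 = 194


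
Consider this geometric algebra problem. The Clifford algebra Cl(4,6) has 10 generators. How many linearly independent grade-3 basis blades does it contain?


Number of grade-k basis blades in Cl(p,q) with n = p + q is C(n, k).
n = 4 + 6 = 10
C(10, 3) = 10! / (3! * 7!)
= 3628800 / (6 * 5040)
= 120


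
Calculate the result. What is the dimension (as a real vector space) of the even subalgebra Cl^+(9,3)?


Even subalgebra dimension = 2^(n-1)
n = 9 + 3 = 12
2^(12 - 1) = 2^11 = 2048
Verification: sum of C(12,k) for even k = 1 + 66 + 495 + 924 + 495 + 66 + 1 = 2048
Result = 2048


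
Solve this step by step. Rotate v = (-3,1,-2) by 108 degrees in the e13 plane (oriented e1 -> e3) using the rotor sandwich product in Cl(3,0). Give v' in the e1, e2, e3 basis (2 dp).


Rotor R = cos(54deg) - sin(54deg)*e13
Rotation angle theta = 2 * 54 = 108 degrees in the e13 plane (e1 -> e3).
The component perpendicular to the plane (e2) is invariant: v'_2 = v2 = 1.00
cos(108deg) = -0.3090, sin(108deg) = 0.9511
v'_1 = v1*cos(theta) - v3*sin(theta) = -3*(-0.3090) - (-2)*0.9511 = 2.83
v'_3 = v1*sin(theta) + v3*cos(theta) = -3*0.9511 + (-2)*(-0.3090) = -2.24
v' = 2.83*e1 + 1.00*e2 - 2.24*e3


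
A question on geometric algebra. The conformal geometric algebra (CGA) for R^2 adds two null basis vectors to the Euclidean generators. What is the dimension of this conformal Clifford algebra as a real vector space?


The conformal model of R^2 uses Cl(3,1): the 2 Euclidean generators plus two extra orthogonal generators e+ (e+^2 = +1) and e- (e-^2 = -1), from which the null vectors e0, einf are built.
Number of generators m = 2 + 2 = 4.
dim Cl(p,q) = 2^m = 2^4 = 16


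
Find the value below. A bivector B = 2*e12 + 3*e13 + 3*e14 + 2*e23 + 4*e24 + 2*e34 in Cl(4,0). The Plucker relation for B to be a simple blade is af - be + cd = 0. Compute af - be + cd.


Plucker relation: af - be + cd
a*f = 2*2 = 4
b*e = 3*4 = 12
c*d = 3*2 = 6
af - be + cd = 4 - 12 + 6
= -2


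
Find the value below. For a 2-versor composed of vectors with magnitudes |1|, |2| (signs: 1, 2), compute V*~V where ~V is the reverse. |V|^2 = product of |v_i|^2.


Each vector v_i has |v_i|^2 = s_i^2
Squared scales: 1^2 = 1, 2^2 = 4
|V|^2 = 1 * 4
= 4


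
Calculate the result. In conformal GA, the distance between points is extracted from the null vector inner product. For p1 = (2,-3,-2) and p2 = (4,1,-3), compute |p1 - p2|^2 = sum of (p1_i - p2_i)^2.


p1 - p2 = (-2, -4, 1)
|p1 - p2|^2 = (-2)^2 + (-4)^2 + 1^2
= 4 + 16 + 1
= 21


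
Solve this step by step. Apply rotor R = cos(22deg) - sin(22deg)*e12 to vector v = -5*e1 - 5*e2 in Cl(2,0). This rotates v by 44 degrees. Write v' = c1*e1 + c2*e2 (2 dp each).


Rotor R = cos(22deg) - sin(22deg)*e12
Rotation angle theta = 2 * 22 = 44 degrees
v' = R*v*~R rotates v by theta.
cos(44deg) = 0.7193, sin(44deg) = 0.6947
v'_1 = -5*cos(44deg) - (-5)*sin(44deg)
= -5*0.7193 - (-5)*0.6947
= -0.12
v'_2 = -5*sin(44deg) + (-5)*cos(44deg)
= -5*0.6947 + (-5)*0.7193
= -7.07
v' = -0.12*e1 - 7.07*e2


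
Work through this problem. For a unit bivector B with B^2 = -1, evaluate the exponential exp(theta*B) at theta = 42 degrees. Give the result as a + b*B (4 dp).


For a unit bivector B with B^2 = -1, the exponential series gives
e^(theta*B) = cos(theta) + sin(theta)*B (the GA analogue of Euler's formula).
theta = 42 degrees = 0.733038 rad
cos(42 deg) = 0.7431
sin(42 deg) = 0.6691
exp(theta*B) = 0.7431 + 0.6691*B


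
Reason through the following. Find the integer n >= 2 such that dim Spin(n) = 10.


dim Spin(n) = dim so(n) = n(n-1)/2.
Solve n(n-1)/2 = 10, i.e. n^2 - n - 20 = 0.
Discriminant = 1 + 8*10 = 81
n = (1 + sqrt(81))/2 = (1 + 9)/2 = 5


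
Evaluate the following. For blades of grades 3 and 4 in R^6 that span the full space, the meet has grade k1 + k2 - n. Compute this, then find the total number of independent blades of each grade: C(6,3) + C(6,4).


Meet grade = grade(A) + grade(B) - n
= 3 + 4 - 6 = 1
C(6,3) = 20
C(6,4) = 15
dim_A + dim_B = 20 + 15 = 35


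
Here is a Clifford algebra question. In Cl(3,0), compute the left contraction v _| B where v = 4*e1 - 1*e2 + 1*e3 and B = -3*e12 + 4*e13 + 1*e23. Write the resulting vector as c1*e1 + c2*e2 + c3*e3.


Left contraction v _| B = <vB>_1 (grade-1 part of the geometric product vB).
Using e1_|e12 = e2, e2_|e12 = -e1, e1_|e13 = e3, e3_|e13 = -e1, e2_|e23 = e3, e3_|e23 = -e2:
e1 coeff: -v2*b12 - v3*b13 = -(-1)*(-3) - (1)*(4) = -7
e2 coeff: v1*b12 - v3*b23 = (4)*(-3) - (1)*(1) = -13
e3 coeff: v1*b13 + v2*b23 = (4)*(4) + (-1)*(1) = 15
v _| B = -7*e1 - 13*e2 + 15*e3


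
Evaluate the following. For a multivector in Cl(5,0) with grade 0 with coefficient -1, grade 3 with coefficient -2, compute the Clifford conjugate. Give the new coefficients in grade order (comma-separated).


Clifford conjugate sign for grade k: (-1)^(k(k+1)/2)
Grade 0: (-1)^(0*1/2) = (-1)^0 = 1, coeff -1 -> -1
Grade 3: (-1)^(3*4/2) = (-1)^6 = 1, coeff -2 -> -2
Conjugated coefficients: -1, -2


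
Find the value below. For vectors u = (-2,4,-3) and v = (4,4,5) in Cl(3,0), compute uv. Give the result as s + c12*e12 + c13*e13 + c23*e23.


In Cl(3,0): e_i^2 = 1, e_ie_j = -e_je_i for i != j.
Scalar part = u . v = (-2)*4 + 4*4 + (-3)*5
= -8 + 16 + (-15) = -7
e12 coeff = (-2)*4 - 4*4 = -8 - 16 = -24
e13 coeff = (-2)*5 - (-3)*4 = -10 - (-12) = 2
e23 coeff = 4*5 - (-3)*4 = 20 - (-12) = 32
uv = -7 - 24*e12 + 2*e13 + 32*e23


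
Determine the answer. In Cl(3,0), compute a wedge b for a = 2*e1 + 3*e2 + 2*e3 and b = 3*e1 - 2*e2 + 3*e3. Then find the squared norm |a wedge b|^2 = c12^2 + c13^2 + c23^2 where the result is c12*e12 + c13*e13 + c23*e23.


a wedge b = (a1*b2 - a2*b1)*e12 + (a1*b3 - a3*b1)*e13 + (a2*b3 - a3*b2)*e23
e12 coeff: 2*(-2) - 3*3 = -4 - 9 = -13
e13 coeff: 2*3 - 2*3 = 6 - 6 = 0
e23 coeff: 3*3 - 2*(-2) = 9 - (-4) = 13
|a wedge b|^2 = (-13)^2 + 0^2 + 13^2
= 169 + 0 + 169
= 338


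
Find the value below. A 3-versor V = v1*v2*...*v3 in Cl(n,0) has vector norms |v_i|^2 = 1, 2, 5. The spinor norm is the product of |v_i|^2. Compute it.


Spinor norm N(V) = |v1|^2 * |v2|^2 * ... * |v3|^2
= 1 * 2 * 5
Running product: 1, 2, 10
N(V) = 10


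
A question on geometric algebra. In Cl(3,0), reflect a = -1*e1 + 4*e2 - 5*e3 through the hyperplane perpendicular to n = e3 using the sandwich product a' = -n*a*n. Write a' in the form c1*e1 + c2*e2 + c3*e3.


Reflection formula: a' = -n*a*n, with n = e3 (unit vector, n^2 = 1).
For reflection through hyperplane perp to e3:
The component along e3 flips sign, others stay.
a = (-1, 4, -5)
a' = (-1, 4, 5)
a' = -1*e1 + 4*e2 + 5*e3


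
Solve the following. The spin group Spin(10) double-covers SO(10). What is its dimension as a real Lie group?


Spin(n) double-covers SO(n); both have Lie algebra so(n) of dimension n(n-1)/2.
n = 10
n(n-1) = 10 * 9 = 90
dim Spin(10) = 90/2 = 45


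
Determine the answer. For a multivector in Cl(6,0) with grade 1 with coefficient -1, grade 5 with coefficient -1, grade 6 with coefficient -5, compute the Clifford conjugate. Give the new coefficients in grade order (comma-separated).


Clifford conjugate sign for grade k: (-1)^(k(k+1)/2)
Grade 1: (-1)^(1*2/2) = (-1)^1 = -1, coeff -1 -> 1
Grade 5: (-1)^(5*6/2) = (-1)^15 = -1, coeff -1 -> 1
Grade 6: (-1)^(6*7/2) = (-1)^21 = -1, coeff -5 -> 5
Conjugated coefficients: 1, 1, 5


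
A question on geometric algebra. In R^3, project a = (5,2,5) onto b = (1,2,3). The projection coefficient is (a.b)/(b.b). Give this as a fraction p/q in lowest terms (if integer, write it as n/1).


Projection coefficient = (a . b) / (b . b)
a . b = 5*1 + 2*2 + 5*3
= 5 + 4 + 15 = 24
b . b = 1^2 + 2^2 + 3^2
= 1 + 4 + 9 = 14
Coefficient = 24/14
In lowest terms: 12/7


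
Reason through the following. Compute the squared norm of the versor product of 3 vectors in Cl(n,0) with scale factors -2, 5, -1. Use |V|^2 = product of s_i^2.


Each vector v_i has |v_i|^2 = s_i^2
Squared scales: (-2)^2 = 4, 5^2 = 25, (-1)^2 = 1
|V|^2 = 4 * 25 * 1
= 100


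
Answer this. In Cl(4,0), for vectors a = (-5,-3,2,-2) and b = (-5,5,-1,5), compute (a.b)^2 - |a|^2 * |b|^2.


a . b = (-5)*(-5) + (-3)*5 + 2*(-1) + (-2)*5
= 25 + (-15) + (-2) + (-10) = -2
|a|^2 = (-5)^2 + (-3)^2 + 2^2 + (-2)^2 = 42
|b|^2 = (-5)^2 + 5^2 + (-1)^2 + 5^2 = 76
(a.b)^2 = (-2)^2 = 4
|a|^2 * |b|^2 = 42 * 76 = 3192
Result = 4 - 3192 = -3188


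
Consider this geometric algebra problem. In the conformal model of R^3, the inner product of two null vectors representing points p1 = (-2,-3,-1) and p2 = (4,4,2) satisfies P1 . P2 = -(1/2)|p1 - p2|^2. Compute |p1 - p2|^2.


p1 - p2 = (-6, -7, -3)
|p1 - p2|^2 = (-6)^2 + (-7)^2 + (-3)^2
= 36 + 49 + 9
= 94


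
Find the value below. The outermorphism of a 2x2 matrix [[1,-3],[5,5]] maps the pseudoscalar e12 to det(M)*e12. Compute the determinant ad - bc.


The outermorphism of a linear map f sends e1^e2 to f(e1)^f(e2).
f(e1) = 1*e1 + 5*e2
f(e2) = -3*e1 + 5*e2
f(e1) ^ f(e2) = (1*e1 + 5*e2) ^ (-3*e1 + 5*e2)
= 1*5*e12 + 5*(-3)*e21
= (5 - (-15))*e12
= 20*e12
Coefficient = 20


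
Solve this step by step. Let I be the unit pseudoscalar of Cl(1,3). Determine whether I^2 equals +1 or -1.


The pseudoscalar I = e1...e_n (product of all n generators) of Cl(p,q) satisfies I^2 = (-1)^(q + n(n-1)/2).
p = 1, q = 3, n = p + q = 4
n(n-1)/2 = 4 * 3 / 2 = 6
Exponent = q + n(n-1)/2 = 3 + 6 = 9
I^2 = (-1)^9 = -1
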